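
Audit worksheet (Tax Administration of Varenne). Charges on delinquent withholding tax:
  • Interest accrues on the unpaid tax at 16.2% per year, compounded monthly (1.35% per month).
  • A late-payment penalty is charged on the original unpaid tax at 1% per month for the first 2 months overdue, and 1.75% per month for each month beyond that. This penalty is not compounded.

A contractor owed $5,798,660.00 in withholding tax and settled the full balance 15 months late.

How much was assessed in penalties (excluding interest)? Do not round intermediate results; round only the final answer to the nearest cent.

$1,435,168.35

Penalty, months 1–2: 2 × 1% × $5,798,660.00 = $115,973.20
Penalty, months 3–15: 13 × 1.75% × $5,798,660.00 = $1,319,195.15
Total penalty = $115,973.20 + $1,319,195.15 = $1,435,168.35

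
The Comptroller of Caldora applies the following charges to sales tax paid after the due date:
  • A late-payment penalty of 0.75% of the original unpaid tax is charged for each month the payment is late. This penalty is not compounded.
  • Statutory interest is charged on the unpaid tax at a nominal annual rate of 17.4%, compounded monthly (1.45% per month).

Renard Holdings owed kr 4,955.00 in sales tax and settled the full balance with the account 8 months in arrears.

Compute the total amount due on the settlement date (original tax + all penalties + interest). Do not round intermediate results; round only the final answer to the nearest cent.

Late-payment penalty: 8 × 0.75% × kr 4,955.00 = kr 297.30
Interest: kr 4,955.00 × ((1 + 0.0145)^8 − 1) = kr 4,955.00 × 0.1220609… = kr 604.8115…
Total = kr 4,955.00 + kr 297.3000 + kr 604.8115… = kr 5,857.11

kr 5,857.11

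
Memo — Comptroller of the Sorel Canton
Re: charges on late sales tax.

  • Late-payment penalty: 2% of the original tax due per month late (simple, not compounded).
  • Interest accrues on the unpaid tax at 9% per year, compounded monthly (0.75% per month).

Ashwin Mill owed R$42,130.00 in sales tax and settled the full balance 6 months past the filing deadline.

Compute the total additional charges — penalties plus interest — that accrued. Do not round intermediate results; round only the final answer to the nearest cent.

R$6,987.35

Late-payment penalty = 2% × R$42,130.00 × 6 mo = R$5,055.60
Interest: R$42,130.00 × ((1 + 0.0075)^6 − 1) = R$42,130.00 × 0.0458522… = R$1,931.7547…
Penalties + interest = R$5,055.6000 + R$1,931.7547… = R$6,987.35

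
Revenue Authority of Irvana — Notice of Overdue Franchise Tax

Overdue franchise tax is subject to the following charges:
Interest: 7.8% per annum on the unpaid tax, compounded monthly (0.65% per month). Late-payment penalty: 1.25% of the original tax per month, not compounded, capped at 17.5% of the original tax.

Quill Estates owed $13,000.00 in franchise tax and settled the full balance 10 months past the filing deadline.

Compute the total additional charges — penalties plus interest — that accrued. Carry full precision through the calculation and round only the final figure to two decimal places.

Penalty: 10 × 1.25% × $13,000.00 = $1,625.00 (below the 17.5% cap of $2,275.00)
Interest: $13,000.00 × ((1 + 0.0065)^10 − 1) = $13,000.00 × 0.0669346… = $870.1496…
Penalties + interest = $1,625.0000 + $870.1496… = $2,495.15

$2,495.15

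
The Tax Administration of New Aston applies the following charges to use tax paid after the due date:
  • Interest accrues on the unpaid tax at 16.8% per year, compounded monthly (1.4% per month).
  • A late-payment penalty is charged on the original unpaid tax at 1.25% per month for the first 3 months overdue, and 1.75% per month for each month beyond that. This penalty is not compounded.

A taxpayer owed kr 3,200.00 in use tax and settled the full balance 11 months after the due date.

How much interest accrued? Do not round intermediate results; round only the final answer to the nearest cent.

Interest: kr 3,200.00 × ((1 + 0.014)^11 − 1) = kr 3,200.00 × 0.1652457… = kr 528.7862…

kr 528.79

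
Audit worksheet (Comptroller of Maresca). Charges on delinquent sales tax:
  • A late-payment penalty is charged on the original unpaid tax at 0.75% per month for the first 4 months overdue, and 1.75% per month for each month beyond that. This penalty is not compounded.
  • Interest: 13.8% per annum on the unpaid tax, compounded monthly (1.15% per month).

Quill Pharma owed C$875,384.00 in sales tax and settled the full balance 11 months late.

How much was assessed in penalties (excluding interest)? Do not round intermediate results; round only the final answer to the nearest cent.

C$133,496.06

Penalty, months 1–4: 4 × 0.75% × C$875,384.00 = C$26,261.52
Penalty, months 5–11: 7 × 1.75% × C$875,384.00 = C$107,234.54
Total penalty = C$26,261.52 + C$107,234.54 = C$133,496.06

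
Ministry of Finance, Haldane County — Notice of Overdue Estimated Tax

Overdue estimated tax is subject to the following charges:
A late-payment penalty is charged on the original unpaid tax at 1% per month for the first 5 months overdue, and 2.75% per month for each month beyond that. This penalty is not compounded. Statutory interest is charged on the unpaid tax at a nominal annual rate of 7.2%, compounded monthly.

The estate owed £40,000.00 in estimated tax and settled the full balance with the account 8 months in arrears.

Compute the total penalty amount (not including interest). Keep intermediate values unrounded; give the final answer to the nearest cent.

£5,300.00

Penalty, months 1–5: 5 × 1% × £40,000.00 = £2,000.00
Penalty, months 6–8: 3 × 2.75% × £40,000.00 = £3,300.00
Total penalty = £2,000.00 + £3,300.00 = £5,300.00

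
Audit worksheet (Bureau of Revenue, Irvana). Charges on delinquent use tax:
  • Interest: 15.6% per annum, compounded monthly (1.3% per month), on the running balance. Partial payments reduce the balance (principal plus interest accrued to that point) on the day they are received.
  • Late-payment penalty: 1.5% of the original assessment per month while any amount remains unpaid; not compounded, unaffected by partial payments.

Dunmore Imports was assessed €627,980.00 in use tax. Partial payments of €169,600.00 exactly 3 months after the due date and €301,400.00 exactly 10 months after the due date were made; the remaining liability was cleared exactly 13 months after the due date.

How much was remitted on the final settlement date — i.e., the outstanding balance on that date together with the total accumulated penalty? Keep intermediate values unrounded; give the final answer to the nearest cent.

€358,958.84

Balance at month 3: €627,980.0000 × (1 + 0.013)^3 = €652,790.9855…
After €169,600.00 payment: €652,790.9855… − €169,600.00 = €483,190.9855…
Balance at month 10: €483,190.9855… × (1 + 0.013)^7 = €528,913.8518…
After €301,400.00 payment: €528,913.8518… − €301,400.00 = €227,513.8518…
Balance at month 13: €227,513.8518… × (1 + 0.013)^3 = €236,502.7414…
Penalty: 13 × 1.5% × €627,980.00 = €122,456.10
Final settlement = outstanding balance + penalty = €236,502.7414… + €122,456.10 = €358,958.84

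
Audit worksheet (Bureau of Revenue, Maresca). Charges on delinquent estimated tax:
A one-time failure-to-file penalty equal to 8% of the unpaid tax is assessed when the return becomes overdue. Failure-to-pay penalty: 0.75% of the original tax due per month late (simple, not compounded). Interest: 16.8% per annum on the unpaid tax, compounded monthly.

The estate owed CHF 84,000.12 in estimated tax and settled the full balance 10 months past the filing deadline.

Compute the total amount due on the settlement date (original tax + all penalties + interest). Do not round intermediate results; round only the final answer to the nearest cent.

Failure-to-file penalty: 8% × CHF 84,000.12 = CHF 6,720.01…
Failure-to-pay penalty = 0.75% × CHF 84,000.12 × 10 mo = CHF 6,300.01…
Interest (16.8%/yr ÷ 12 = 1.4%/month): CHF 84,000.12 × ((1 + 0.014)^10 − 1) = CHF 12,529.2466…
Total = CHF 84,000.12 + CHF 13,020.0186 + CHF 12,529.2466… = CHF 109,549.39

CHF 109,549.39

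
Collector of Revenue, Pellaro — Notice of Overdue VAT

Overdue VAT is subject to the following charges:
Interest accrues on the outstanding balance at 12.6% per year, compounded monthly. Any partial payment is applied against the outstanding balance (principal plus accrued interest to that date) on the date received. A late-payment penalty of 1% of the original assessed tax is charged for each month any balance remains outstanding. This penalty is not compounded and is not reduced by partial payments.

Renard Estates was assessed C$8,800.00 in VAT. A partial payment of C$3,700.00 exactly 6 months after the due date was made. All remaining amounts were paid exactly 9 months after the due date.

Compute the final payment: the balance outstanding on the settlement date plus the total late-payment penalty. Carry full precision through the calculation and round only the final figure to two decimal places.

C$6,641.62

Monthly rate = 12.6% ÷ 12 = 1.05%
Balance at month 6: C$8,800.0000 × (1 + 0.0105)^6 = C$9,369.1584…
After C$3,700.00 payment: C$9,369.1584… − C$3,700.00 = C$5,669.1584…
Balance at month 9: C$5,669.1584… × (1 + 0.0105)^3 = C$5,849.6185…
Penalty: 9 × 1% × C$8,800.00 = C$792.00
Final settlement = outstanding balance + penalty = C$5,849.6185… + C$792.00 = C$6,641.62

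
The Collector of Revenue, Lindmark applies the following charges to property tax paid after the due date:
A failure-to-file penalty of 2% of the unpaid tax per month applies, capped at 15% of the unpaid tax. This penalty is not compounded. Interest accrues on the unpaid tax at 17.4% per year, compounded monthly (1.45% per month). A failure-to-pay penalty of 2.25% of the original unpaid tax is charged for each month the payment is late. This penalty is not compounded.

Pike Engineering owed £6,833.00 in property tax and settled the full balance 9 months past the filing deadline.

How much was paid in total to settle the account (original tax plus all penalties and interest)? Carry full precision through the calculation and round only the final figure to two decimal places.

£10,186.85

Failure-to-file: 9 × 2% × £6,833.00 = £1,229.94, capped at 15% × £6,833.00 = £1,024.95
Failure-to-pay penalty: 9 × 2.25% × £6,833.00 = £1,383.68…
Interest: £6,833.00 × ((1 + 0.0145)^9 − 1) = £6,833.00 × 0.1383307… = £945.2139…
Total = £6,833.00 + £2,408.6325 + £945.2139… = £10,186.85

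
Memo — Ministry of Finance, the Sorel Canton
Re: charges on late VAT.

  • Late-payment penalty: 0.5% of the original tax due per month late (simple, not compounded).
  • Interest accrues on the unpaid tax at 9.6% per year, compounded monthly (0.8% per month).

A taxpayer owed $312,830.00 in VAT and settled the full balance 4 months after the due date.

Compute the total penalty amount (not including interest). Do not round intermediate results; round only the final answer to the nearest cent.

$6,256.60

Late-payment penalty = 0.5% × $312,830.00 × 4 mo = $6,256.60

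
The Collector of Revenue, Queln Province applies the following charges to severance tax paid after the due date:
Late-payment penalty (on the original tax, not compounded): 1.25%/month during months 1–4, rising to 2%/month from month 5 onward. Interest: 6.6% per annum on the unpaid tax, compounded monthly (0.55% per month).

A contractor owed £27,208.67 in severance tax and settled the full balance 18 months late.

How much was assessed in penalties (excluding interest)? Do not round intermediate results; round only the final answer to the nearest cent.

£8,978.86

Penalty, months 1–4: 4 × 1.25% × £27,208.67 = £1,360.43…
Penalty, months 5–18: 14 × 2% × £27,208.67 = £7,618.43…
Total penalty = £1,360.43… + £7,618.43… = £8,978.86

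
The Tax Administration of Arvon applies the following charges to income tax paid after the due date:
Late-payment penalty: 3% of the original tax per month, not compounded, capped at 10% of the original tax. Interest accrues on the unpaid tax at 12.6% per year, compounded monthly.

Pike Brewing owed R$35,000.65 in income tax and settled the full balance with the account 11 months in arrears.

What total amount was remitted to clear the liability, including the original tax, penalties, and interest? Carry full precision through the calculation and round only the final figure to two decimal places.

Penalty (uncapped): 11 × 3% × R$35,000.65 = R$11,550.21…; cap = 10% × R$35,000.65 = R$3,500.07… → penalty = R$3,500.07…
Interest (12.6%/yr ÷ 12 = 1.05%/month): R$35,000.65 × ((1 + 0.0105)^11 − 1) = R$4,261.6382…
Total = R$35,000.65 + R$3,500.0650 + R$4,261.6382… = R$42,762.35

R$42,762.35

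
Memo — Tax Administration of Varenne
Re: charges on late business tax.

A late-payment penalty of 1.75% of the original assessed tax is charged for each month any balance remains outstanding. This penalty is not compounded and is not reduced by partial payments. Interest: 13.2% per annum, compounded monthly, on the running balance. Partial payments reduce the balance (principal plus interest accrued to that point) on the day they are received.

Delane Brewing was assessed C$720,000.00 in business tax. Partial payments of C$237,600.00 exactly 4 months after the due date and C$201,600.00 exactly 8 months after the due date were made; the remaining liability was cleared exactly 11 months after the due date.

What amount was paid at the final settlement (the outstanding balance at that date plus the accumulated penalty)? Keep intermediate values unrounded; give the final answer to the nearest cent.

Monthly rate = 13.2% ÷ 12 = 1.1%
Balance at month 4: C$720,000.0000 × (1 + 0.011)^4 = C$752,206.5638…
After C$237,600.00 payment: C$752,206.5638… − C$237,600.00 = C$514,606.5638…
Balance at month 8: C$514,606.5638… × (1 + 0.011)^4 = C$537,625.6043…
After C$201,600.00 payment: C$537,625.6043… − C$201,600.00 = C$336,025.6043…
Balance at month 11: C$336,025.6043… × (1 + 0.011)^3 = C$347,236.8738…
Penalty: 11 × 1.75% × C$720,000.00 = C$138,600.00
Final settlement = outstanding balance + penalty = C$347,236.8738… + C$138,600.00 = C$485,836.87

C$485,836.87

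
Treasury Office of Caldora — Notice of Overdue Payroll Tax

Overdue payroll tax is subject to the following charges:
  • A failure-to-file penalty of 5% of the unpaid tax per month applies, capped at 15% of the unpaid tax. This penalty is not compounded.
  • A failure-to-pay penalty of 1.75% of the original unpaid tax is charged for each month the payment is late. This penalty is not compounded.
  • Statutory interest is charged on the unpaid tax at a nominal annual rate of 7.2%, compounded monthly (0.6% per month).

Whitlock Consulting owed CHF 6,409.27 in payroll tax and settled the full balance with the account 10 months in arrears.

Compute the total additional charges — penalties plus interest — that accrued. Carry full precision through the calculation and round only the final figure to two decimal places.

Failure-to-file: 10 × 5% × CHF 6,409.27 = CHF 3,204.64…, capped at 15% × CHF 6,409.27 = CHF 961.39…
Failure-to-pay penalty: 10 × 1.75% × CHF 6,409.27 = CHF 1,121.62…
Interest: CHF 6,409.27 × ((1 + 0.006)^10 − 1) = CHF 6,409.27 × 0.0616462… = CHF 395.1071…
Penalties + interest = CHF 2,083.0128… + CHF 395.1071… = CHF 2,478.12

CHF 2,478.12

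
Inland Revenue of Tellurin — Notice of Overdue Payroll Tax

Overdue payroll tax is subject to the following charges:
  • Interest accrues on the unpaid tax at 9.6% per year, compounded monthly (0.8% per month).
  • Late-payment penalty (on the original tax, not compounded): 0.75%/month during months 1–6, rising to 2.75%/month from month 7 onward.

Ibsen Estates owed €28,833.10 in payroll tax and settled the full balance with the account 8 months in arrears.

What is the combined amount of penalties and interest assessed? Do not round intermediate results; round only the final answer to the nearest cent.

€4,781.13

Penalty, months 1–6: 6 × 0.75% × €28,833.10 = €1,297.49…
Penalty, months 7–8: 2 × 2.75% × €28,833.10 = €1,585.82…
Interest: €28,833.10 × ((1 + 0.008)^8 − 1) = €28,833.10 × 0.0658210… = €1,897.8223…
Penalties + interest = €2,883.3100 + €1,897.8223… = €4,781.13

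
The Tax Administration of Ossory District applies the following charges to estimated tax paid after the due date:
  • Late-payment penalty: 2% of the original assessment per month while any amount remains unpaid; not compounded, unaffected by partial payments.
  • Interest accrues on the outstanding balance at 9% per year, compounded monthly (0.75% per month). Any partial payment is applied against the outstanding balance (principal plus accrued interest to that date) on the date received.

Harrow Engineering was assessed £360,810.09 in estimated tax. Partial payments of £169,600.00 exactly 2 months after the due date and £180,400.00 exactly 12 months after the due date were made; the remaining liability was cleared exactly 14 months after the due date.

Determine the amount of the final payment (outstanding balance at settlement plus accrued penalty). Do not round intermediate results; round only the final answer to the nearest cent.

£132,999.64

Balance at month 2: £360,810.0900 × (1 + 0.0075)^2 = £366,242.5369…
After £169,600.00 payment: £366,242.5369… − £169,600.00 = £196,642.5369…
Balance at month 12: £196,642.5369… × (1 + 0.0075)^10 = £211,898.5655…
After £180,400.00 payment: £211,898.5655… − £180,400.00 = £31,498.5655…
Balance at month 14: £31,498.5655… × (1 + 0.0075)^2 = £31,972.8158…
Penalty: 14 × 2% × £360,810.09 = £101,026.83…
Final settlement = outstanding balance + penalty = £31,972.8158… + £101,026.83… = £132,999.64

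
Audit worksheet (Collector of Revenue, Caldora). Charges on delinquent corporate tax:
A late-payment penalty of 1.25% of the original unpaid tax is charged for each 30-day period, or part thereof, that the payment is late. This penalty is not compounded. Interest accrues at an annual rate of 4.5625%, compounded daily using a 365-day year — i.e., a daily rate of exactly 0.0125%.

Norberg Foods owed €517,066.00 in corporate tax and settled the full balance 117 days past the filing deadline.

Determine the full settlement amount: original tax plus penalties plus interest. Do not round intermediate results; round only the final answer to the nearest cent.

Penalty periods: ⌈117/30⌉ = 4; penalty = 4 × 1.25% × €517,066.00 = €25,853.30
Interest: €517,066.00 × ((1 + 0.000125)^117 − 1) = €517,066.00 × 0.01473154… = €7,617.1790…
Total = €517,066.00 + €25,853.3000 + €7,617.1790… = €550,536.48

€550,536.48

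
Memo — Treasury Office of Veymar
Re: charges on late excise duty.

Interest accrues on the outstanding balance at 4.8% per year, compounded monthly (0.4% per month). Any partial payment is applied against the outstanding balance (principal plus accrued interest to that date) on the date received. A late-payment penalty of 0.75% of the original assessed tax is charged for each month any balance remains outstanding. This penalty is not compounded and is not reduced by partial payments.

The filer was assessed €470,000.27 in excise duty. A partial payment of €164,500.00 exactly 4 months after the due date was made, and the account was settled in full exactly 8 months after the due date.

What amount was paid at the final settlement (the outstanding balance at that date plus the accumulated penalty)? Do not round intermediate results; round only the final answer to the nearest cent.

€346,304.71

Balance at month 4: €470,000.2700 × (1 + 0.004)^4 = €477,565.5148…
After €164,500.00 payment: €477,565.5148… − €164,500.00 = €313,065.5148…
Balance at month 8: €313,065.5148… × (1 + 0.004)^4 = €318,104.6975…
Penalty: 8 × 0.75% × €470,000.27 = €28,200.02…
Final settlement = outstanding balance + penalty = €318,104.6975… + €28,200.02… = €346,304.71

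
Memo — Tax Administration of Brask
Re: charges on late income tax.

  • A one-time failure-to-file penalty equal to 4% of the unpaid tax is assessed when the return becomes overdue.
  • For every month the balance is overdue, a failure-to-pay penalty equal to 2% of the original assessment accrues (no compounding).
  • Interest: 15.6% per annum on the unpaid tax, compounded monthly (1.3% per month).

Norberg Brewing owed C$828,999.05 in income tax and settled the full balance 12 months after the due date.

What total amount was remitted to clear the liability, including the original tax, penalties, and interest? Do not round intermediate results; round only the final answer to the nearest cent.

C$1,200,101.95

Failure-to-file penalty: 4% × C$828,999.05 = C$33,159.96…
Failure-to-pay penalty = 2% × C$828,999.05 × 12 mo = C$198,959.77…
Interest: C$828,999.05 × ((1 + 0.013)^12 − 1) = C$828,999.05 × 0.1676518… = C$138,983.1633…
Total = C$828,999.05 + C$232,119.7340 + C$138,983.1633… = C$1,200,101.95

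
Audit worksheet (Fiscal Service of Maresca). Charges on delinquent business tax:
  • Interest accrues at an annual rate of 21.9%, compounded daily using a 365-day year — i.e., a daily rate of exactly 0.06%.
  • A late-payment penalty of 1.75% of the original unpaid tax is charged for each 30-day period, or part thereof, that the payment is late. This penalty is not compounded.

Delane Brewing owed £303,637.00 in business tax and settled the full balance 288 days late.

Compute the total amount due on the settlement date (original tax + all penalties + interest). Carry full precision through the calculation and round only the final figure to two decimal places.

£414,029.32

Penalty periods: ⌈288/30⌉ = 10; penalty = 10 × 1.75% × £303,637.00 = £53,136.48…
Interest: £303,637.00 × ((1 + 0.0006)^288 − 1) = £303,637.00 × 0.18856676… = £57,255.8463…
Total = £303,637.00 + £53,136.4750 + £57,255.8463… = £414,029.32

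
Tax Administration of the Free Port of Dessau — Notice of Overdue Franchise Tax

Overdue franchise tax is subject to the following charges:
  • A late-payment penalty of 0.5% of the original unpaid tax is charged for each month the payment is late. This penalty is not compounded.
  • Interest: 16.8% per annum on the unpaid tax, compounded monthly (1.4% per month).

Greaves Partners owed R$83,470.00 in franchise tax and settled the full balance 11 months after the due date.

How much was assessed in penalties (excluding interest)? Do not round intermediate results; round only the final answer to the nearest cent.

R$4,590.85

Late-payment penalty: 11 × 0.5% × R$83,470.00 = R$4,590.85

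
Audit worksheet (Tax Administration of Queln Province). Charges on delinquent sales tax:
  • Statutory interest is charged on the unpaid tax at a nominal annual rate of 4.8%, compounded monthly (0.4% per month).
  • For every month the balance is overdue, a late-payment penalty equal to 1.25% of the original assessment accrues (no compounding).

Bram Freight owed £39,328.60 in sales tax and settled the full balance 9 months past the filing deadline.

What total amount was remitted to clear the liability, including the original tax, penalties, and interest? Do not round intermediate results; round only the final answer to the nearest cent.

Late-payment penalty: 9 × 1.25% × £39,328.60 = £4,424.47…
Interest: £39,328.60 × ((1 + 0.004)^9 − 1) = £39,328.60 × 0.0365814… = £1,438.6956…
Total = £39,328.60 + £4,424.4675 + £1,438.6956… = £45,191.76

£45,191.76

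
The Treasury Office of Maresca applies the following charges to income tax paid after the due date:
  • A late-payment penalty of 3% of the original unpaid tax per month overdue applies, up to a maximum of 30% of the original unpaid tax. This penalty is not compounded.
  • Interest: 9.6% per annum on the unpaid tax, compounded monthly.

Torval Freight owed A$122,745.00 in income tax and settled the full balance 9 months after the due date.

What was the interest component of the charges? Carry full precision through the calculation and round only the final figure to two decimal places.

A$9,125.79

Interest (9.6%/yr ÷ 12 = 0.8%/month): A$122,745.00 × ((1 + 0.008)^9 − 1) = A$9,125.7874…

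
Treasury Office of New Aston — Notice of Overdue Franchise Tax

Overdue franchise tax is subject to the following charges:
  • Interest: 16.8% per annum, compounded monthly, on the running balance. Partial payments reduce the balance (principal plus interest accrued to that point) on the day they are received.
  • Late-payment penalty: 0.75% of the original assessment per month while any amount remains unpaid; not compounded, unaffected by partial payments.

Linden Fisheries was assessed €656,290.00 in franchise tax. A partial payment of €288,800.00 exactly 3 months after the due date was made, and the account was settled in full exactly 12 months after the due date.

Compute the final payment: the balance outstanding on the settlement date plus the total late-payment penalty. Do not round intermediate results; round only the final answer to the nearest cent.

€507,216.98

Monthly rate = 16.8% ÷ 12 = 1.4%
Balance at month 3: €656,290.0000 × (1 + 0.014)^3 = €684,241.8794…
After €288,800.00 payment: €684,241.8794… − €288,800.00 = €395,441.8794…
Balance at month 12: €395,441.8794… × (1 + 0.014)^9 = €448,150.8830…
Penalty: 12 × 0.75% × €656,290.00 = €59,066.10
Final settlement = outstanding balance + penalty = €448,150.8830… + €59,066.10 = €507,216.98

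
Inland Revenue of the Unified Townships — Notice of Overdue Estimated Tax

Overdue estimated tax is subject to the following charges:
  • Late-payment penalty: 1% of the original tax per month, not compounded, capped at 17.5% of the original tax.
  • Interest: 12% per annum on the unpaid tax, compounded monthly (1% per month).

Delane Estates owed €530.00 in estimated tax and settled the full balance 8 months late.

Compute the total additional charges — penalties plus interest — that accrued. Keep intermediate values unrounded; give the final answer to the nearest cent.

€86.31

Penalty: 8 × 1% × €530.00 = €42.40 (below the 17.5% cap of €92.75)
Interest: €530.00 × ((1 + 0.01)^8 − 1) = €530.00 × 0.0828567… = €43.9141…
Penalties + interest = €42.4000 + €43.9141… = €86.31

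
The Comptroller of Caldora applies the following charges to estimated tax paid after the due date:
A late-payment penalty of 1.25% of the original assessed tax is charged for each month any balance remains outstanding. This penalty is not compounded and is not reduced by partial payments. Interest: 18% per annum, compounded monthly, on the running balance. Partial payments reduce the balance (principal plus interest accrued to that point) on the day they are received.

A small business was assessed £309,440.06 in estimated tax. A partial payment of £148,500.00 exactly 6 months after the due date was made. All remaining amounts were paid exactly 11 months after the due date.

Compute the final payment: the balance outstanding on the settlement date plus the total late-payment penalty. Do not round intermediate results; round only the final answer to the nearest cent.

Monthly rate = 18% ÷ 12 = 1.5%
Balance at month 6: £309,440.0600 × (1 + 0.015)^6 = £338,355.1492…
After £148,500.00 payment: £338,355.1492… − £148,500.00 = £189,855.1492…
Balance at month 11: £189,855.1492… × (1 + 0.015)^5 = £204,527.9153…
Penalty: 11 × 1.25% × £309,440.06 = £42,548.01…
Final settlement = outstanding balance + penalty = £204,527.9153… + £42,548.01… = £247,075.92

£247,075.92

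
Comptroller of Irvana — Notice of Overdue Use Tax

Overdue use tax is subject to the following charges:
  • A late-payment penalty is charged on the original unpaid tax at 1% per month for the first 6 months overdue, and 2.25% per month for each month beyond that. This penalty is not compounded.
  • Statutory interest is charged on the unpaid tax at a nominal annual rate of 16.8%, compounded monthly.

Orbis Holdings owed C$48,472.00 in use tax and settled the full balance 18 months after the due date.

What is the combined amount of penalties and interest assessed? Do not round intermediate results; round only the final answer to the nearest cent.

Penalty, months 1–6: 6 × 1% × C$48,472.00 = C$2,908.32
Penalty, months 7–18: 12 × 2.25% × C$48,472.00 = C$13,087.44
Interest (16.8%/yr ÷ 12 = 1.4%/month): C$48,472.00 × ((1 + 0.014)^18 − 1) = C$13,782.9845…
Penalties + interest = C$15,995.7600 + C$13,782.9845… = C$29,778.74

C$29,778.74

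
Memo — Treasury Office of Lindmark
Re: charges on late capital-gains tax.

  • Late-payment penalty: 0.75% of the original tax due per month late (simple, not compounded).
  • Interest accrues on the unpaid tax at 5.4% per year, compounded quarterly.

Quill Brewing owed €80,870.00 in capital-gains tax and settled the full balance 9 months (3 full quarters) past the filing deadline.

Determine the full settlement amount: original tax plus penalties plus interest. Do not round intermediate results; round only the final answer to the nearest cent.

€89,648.37

Late-payment penalty: 9 × 0.75% × €80,870.00 = €5,458.73…
Interest (5.4%/yr ÷ 4 = 1.35%/quarter): €80,870.00 × ((1 + 0.0135)^3 − 1) = €3,319.6496…
Total = €80,870.00 + €5,458.7250 + €3,319.6496… = €89,648.37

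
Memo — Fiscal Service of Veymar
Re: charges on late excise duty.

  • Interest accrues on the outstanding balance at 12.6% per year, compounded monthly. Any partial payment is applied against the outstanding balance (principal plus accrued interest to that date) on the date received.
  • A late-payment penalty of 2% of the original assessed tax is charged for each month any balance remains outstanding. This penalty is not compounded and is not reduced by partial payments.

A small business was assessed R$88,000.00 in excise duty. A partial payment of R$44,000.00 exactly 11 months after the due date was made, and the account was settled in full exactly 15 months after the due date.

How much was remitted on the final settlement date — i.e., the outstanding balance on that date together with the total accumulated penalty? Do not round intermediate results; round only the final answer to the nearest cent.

R$83,449.25

Monthly rate = 12.6% ÷ 12 = 1.05%
Balance at month 11: R$88,000.0000 × (1 + 0.0105)^11 = R$98,714.7769…
After R$44,000.00 payment: R$98,714.7769… − R$44,000.00 = R$54,714.7769…
Balance at month 15: R$54,714.7769… × (1 + 0.0105)^4 = R$57,049.2454…
Penalty: 15 × 2% × R$88,000.00 = R$26,400.00
Final settlement = outstanding balance + penalty = R$57,049.2454… + R$26,400.00 = R$83,449.25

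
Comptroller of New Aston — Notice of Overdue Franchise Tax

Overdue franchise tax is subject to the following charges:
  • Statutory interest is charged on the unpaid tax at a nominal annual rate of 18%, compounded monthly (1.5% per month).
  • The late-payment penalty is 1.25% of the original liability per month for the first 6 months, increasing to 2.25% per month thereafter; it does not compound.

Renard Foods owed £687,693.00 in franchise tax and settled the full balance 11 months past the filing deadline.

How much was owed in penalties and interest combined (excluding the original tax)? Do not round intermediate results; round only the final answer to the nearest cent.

Penalty, months 1–6: 6 × 1.25% × £687,693.00 = £51,576.98…
Penalty, months 7–11: 5 × 2.25% × £687,693.00 = £77,365.46…
Interest: £687,693.00 × ((1 + 0.015)^11 − 1) = £687,693.00 × 0.1779489… = £122,374.2386…
Penalties + interest = £128,942.4375 + £122,374.2386… = £251,316.68

£251,316.68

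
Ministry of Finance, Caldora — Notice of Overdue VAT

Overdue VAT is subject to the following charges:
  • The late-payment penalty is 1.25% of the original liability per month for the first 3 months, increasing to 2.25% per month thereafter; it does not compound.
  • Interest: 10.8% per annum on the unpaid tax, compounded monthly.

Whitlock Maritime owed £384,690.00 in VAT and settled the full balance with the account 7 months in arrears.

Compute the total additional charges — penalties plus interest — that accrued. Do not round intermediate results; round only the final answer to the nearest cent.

£73,947.71

Penalty, months 1–3: 3 × 1.25% × £384,690.00 = £14,425.88…
Penalty, months 4–7: 4 × 2.25% × £384,690.00 = £34,622.10
Interest (10.8%/yr ÷ 12 = 0.9%/month): £384,690.00 × ((1 + 0.009)^7 − 1) = £24,899.7319…
Penalties + interest = £49,047.9750 + £24,899.7319… = £73,947.71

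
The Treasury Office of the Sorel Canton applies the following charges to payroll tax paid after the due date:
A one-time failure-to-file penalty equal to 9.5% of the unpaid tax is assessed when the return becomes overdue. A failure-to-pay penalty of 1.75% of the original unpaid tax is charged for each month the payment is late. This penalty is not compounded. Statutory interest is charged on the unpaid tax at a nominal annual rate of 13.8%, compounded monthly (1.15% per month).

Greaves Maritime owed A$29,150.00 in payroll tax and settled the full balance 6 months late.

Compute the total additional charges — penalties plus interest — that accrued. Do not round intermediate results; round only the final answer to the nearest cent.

A$7,900.07

Failure-to-file penalty: 9.5% × A$29,150.00 = A$2,769.25
Failure-to-pay penalty = 1.75% × A$29,150.00 × 6 mo = A$3,060.75
Interest: A$29,150.00 × ((1 + 0.0115)^6 − 1) = A$29,150.00 × 0.0710144… = A$2,070.0707…
Penalties + interest = A$5,830.0000 + A$2,070.0707… = A$7,900.07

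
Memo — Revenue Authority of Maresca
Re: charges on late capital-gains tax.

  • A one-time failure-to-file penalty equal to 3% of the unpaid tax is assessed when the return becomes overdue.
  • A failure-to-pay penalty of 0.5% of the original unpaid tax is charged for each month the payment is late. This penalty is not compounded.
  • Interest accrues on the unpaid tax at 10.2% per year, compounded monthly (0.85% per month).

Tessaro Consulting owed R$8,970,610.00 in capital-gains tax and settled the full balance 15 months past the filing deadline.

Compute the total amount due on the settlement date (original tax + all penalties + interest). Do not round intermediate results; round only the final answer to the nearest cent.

Failure-to-file penalty: 3% × R$8,970,610.00 = R$269,118.30
Failure-to-pay penalty: 15 × 0.5% × R$8,970,610.00 = R$672,795.75
Interest: R$8,970,610.00 × ((1 + 0.0085)^15 − 1) = R$8,970,610.00 × 0.1353729… = R$1,214,377.8261…
Total = R$8,970,610.00 + R$941,914.0500 + R$1,214,377.8261… = R$11,126,901.88

R$11,126,901.88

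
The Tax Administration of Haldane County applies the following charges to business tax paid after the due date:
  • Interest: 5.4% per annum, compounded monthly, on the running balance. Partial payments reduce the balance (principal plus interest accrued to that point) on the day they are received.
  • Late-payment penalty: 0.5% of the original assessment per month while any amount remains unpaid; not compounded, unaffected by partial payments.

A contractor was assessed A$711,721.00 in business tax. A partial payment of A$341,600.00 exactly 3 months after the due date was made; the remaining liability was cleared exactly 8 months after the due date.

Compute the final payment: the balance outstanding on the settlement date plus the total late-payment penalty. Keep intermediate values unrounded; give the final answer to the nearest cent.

Monthly rate = 5.4% ÷ 12 = 0.45%
Balance at month 3: A$711,721.0000 × (1 + 0.0045)^3 = A$721,372.5354…
After A$341,600.00 payment: A$721,372.5354… − A$341,600.00 = A$379,772.5354…
Balance at month 8: A$379,772.5354… × (1 + 0.0045)^5 = A$388,394.6682…
Penalty: 8 × 0.5% × A$711,721.00 = A$28,468.84
Final settlement = outstanding balance + penalty = A$388,394.6682… + A$28,468.84 = A$416,863.51

A$416,863.51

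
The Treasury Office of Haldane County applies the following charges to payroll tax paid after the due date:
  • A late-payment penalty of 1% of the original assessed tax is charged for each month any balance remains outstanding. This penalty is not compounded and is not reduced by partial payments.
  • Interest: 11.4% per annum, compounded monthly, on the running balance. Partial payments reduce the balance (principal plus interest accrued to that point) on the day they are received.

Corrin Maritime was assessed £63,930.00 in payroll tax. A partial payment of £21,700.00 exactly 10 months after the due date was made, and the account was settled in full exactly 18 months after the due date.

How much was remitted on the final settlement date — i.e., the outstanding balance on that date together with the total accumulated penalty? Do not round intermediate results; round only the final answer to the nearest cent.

Monthly rate = 11.4% ÷ 12 = 0.95%
Balance at month 10: £63,930.0000 × (1 + 0.0095)^10 = £70,269.6738…
After £21,700.00 payment: £70,269.6738… − £21,700.00 = £48,569.6738…
Balance at month 18: £48,569.6738… × (1 + 0.0095)^8 = £52,386.0644…
Penalty: 18 × 1% × £63,930.00 = £11,507.40
Final settlement = outstanding balance + penalty = £52,386.0644… + £11,507.40 = £63,893.46

£63,893.46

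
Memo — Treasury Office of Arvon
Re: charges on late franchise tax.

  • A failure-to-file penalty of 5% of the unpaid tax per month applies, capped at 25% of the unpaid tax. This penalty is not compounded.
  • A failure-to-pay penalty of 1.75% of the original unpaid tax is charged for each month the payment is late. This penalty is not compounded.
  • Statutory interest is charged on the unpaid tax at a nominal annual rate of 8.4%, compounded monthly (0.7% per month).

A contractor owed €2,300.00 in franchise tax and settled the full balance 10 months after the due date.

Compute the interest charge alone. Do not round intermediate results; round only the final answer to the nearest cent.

€166.17

Interest: €2,300.00 × ((1 + 0.007)^10 − 1) = €2,300.00 × 0.0722467… = €166.1673…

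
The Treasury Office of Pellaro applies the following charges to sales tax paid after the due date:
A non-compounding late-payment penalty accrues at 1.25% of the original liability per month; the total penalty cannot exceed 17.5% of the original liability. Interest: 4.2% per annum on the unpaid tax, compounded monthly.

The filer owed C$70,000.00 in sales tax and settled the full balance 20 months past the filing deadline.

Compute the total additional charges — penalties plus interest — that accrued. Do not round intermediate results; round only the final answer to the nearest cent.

Penalty (uncapped): 20 × 1.25% × C$70,000.00 = C$17,500.00; cap = 17.5% × C$70,000.00 = C$12,250.00 → penalty = C$12,250.00
Interest (4.2%/yr ÷ 12 = 0.35%/month): C$70,000.00 × ((1 + 0.0035)^20 − 1) = C$5,066.3979…
Penalties + interest = C$12,250.0000 + C$5,066.3979… = C$17,316.40

C$17,316.40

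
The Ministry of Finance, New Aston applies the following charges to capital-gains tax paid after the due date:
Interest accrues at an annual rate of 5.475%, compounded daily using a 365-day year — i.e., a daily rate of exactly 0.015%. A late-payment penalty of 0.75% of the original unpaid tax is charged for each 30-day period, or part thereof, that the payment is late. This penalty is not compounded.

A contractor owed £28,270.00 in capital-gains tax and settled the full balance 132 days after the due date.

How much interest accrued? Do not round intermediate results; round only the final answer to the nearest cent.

Interest: £28,270.00 × ((1 + 0.00015)^132 − 1) = £28,270.00 × 0.01999581… = £565.2814…

£565.28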